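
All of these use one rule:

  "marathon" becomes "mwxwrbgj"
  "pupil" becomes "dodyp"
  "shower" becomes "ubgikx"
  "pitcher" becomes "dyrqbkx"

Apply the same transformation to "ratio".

xwryg

m(12)→m(12) and a(0)→w(22) fit y≡23x+22 (mod 26); the inverse of 23 mod 26 is 17. This is an affine cipher: with a=0,…,z=25, each position x becomes (23x+22) mod 26.
On ratio: r(17)→23·17+22≡23=x; a(0)→23·0+22≡22=w; t(19)→23·19+22≡17=r; i(8)→23·8+22≡24=y; o(14)→23·14+22≡6=g (all mod 26).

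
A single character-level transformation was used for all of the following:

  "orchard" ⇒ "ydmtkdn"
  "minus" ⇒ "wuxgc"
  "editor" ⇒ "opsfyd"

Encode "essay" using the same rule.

oecmi

It's a Vigenère-style cipher with numeric key [10,12]: position i shifts by key[i mod 2].
For essay: e+10=o, s+12=e, s+10=c, a+12=m, y+10=i.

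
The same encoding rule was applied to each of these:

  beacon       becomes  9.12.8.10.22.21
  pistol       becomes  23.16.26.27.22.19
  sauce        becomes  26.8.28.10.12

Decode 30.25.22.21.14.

wrong

b is letter #2 and maps to 9: an offset of 7. Letters become their 1-based position plus 7 (so a→8, b→9, …).
Decoding 30.25.22.21.14: 30→(30−7)÷1=23=w, 25→(25−7)÷1=18=r, 22→(22−7)÷1=15=o, 21→(21−7)÷1=14=n, 14→(14−7)÷1=7=g.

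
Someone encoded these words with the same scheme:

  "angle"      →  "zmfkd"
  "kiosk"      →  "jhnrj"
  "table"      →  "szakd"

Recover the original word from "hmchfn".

indigo

Compare letters: a→z is +25, n→m is +25, g→f is +25 — a constant shift. It's a constant shift of +25 (ROT25).
Decoding hmchfn: h−25=i, m−25=n, c−25=d, h−25=i, f−25=g, n−25=o.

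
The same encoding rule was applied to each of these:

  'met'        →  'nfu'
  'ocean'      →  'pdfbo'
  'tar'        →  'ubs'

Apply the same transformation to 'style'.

tuzmf

Compare letters: m→n is +1, e→f is +1, t→u is +1 — a constant shift. It's a constant shift of +1 (ROT1).
On style: s+1=t, t+1=u, y+1=z, l+1=m, e+1=f.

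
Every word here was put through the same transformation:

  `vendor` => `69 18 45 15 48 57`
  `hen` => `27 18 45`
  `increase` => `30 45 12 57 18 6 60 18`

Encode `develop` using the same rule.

15 18 69 18 39 48 51

With a=1..z=26, the number is 3·pos + 3.
For develop: d=4→15, e=5→18, v=22→69, e=5→18, l=12→39, o=15→48, p=16→51.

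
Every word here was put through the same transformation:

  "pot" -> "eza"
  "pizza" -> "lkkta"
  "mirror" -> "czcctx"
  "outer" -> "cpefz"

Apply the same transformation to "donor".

The output letters match the input read backwards, each shifted +11: pot reversed is top. Read the word backwards and shift each letter +11.
For donor: reverse → ronod; then shift: r+11=c, o+11=z, n+11=y, o+11=z, d+11=o.

czyzo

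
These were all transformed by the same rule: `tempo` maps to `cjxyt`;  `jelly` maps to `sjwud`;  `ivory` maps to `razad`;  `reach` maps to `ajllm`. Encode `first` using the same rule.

oncby

Shifts by position in tempo: pos 0: t→c (+9), pos 1: e→j (+5), pos 2: m→x (+11), pos 3: p→y (+9), pos 4: o→t (+5) — repeating every 3. It's a Vigenère-style cipher with numeric key [9,5,11]: position i shifts by key[i mod 3].
On first: f+9=o, i+5=n, r+11=c, s+9=b, t+5=y.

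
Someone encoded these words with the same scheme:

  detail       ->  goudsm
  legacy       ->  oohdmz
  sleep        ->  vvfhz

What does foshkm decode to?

cereal

Shifts by position in detail: pos 0: d→g (+3), pos 1: e→o (+10), pos 2: t→u (+1), pos 3: a→d (+3), pos 4: i→s (+10), pos 5: l→m (+1) — repeating every 3. A repeating key of period 3 is used — shifts +3, +10, +1 over and over.
Decoding foshkm: f−3=c, o−10=e, s−1=r, h−3=e, k−10=a, m−1=l.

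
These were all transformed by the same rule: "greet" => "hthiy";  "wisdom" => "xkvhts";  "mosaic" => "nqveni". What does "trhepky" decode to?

speaker

In greet: g→h is +1, r→t is +2, e→h is +3, e→i is +4 — the shift increases by 1 each position. Each letter shifts forward by (position + 1), i.e. 1, 2, 3, … — the shift grows by one for each successive letter.
Undoing it on trhepky: t−1=s, r−2=p, h−3=e, e−4=a, p−5=k, k−6=e, y−7=r.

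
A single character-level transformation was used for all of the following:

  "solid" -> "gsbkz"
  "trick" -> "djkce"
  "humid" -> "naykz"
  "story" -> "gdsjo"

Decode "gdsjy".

s(18)→g(6) and o(14)→s(18) fit y≡23x+8 (mod 26); the inverse of 23 mod 26 is 17. Treating letters as 0–25, the rule is x ↦ 23x + 8 (mod 26).
Undoing it on gdsjy: g(6)→17·(6−8)≡18=s; d(3)→17·(3−8)≡19=t; s(18)→17·(18−8)≡14=o; j(9)→17·(9−8)≡17=r; y(24)→17·(24−8)≡12=m (all mod 26).

storm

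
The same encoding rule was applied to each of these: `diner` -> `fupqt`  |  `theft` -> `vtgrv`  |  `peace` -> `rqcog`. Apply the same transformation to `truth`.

vdwfj

It's a Vigenère-style cipher with numeric key [2,12]: position i shifts by key[i mod 2].
Applying it to truth: t+2=v, r+12=d, u+2=w, t+12=f, h+2=j.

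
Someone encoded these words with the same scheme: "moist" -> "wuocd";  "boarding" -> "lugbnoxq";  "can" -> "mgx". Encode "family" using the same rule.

pgwovi

The shift depends on letter class: consonant m→w is +10, but vowel o→u is +6. Two shifts are in play — +6 for a/e/i/o/u, +10 for every other letter.
On family: f(cons)+10=p, a(vowel)+6=g, m(cons)+10=w, i(vowel)+6=o, l(cons)+10=v, y(cons)+10=i.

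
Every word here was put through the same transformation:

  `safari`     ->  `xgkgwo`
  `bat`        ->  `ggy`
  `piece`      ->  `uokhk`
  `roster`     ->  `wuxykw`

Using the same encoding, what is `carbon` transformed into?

hgwgus

The shift depends on letter class: consonant s→x is +5, but vowel a→g is +6. Two shifts are in play — +6 for a/e/i/o/u, +5 for every other letter.
Applying it to carbon: c(cons)+5=h, a(vowel)+6=g, r(cons)+5=w, b(cons)+5=g, o(vowel)+6=u, n(cons)+5=s.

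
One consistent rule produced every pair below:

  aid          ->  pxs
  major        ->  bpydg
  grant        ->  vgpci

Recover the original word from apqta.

Compare letters: a→p is +15, i→x is +15, d→s is +15 — a constant shift. Each letter is shifted forward by 15 in the alphabet (a Caesar shift of +15).
Reversing it on apqta: a−15=l, p−15=a, q−15=b, t−15=e, a−15=l.

label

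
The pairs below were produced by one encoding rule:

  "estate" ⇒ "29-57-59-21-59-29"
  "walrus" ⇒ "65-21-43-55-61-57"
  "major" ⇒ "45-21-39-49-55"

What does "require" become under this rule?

e(#5)→29 and s(#19)→57: differences scale by 2, so n = 2·pos + 19. With a=1..z=26, the number is 2·pos + 19.
Applying it to require: r=18→55, e=5→29, q=17→53, u=21→61, i=9→37, r=18→55, e=5→29.

55-29-53-61-37-55-29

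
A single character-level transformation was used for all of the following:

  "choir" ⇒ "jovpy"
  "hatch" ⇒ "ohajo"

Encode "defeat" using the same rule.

klmlha

Each letter is shifted forward by 7 in the alphabet (a Caesar shift of +7).
On defeat: d+7=k, e+7=l, f+7=m, e+7=l, a+7=h, t+7=a.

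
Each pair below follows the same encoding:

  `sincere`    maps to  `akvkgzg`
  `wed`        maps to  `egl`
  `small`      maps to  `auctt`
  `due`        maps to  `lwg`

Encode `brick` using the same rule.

The shift depends on letter class: consonant s→a is +8, but vowel i→k is +2. Vowels shift forward by 2 and consonants shift forward by 8.
Applying it to brick: b(cons)+8=j, r(cons)+8=z, i(vowel)+2=k, c(cons)+8=k, k(cons)+8=s.

jzkks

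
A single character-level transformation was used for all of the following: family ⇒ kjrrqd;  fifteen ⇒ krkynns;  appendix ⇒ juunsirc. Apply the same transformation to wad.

bji

The rule splits by letter class: vowels +9, consonants +5.
On wad: w(cons)+5=b, a(vowel)+9=j, d(cons)+5=i.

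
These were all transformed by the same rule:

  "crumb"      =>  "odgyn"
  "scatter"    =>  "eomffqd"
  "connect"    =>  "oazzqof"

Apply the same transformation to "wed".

Compare letters: c→o is +12, r→d is +12, u→g is +12 — a constant shift. Each letter is shifted forward by 12 in the alphabet (a Caesar shift of +12).
On wed: w+12=i, e+12=q, d+12=p.

iqp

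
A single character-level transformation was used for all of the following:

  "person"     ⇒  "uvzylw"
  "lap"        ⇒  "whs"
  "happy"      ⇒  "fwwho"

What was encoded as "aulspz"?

The output letters match the input read backwards, each shifted +7: person reversed is nosrep. Read the word backwards and shift each letter +7.
Decoding aulspz: shift back: a−7=t, u−7=n, l−7=e, s−7=l, p−7=i, z−7=s → tnelis; then reverse → silent.

silent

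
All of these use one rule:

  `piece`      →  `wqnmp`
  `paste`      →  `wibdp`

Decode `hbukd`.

In piece: p→w is +7, i→q is +8, e→n is +9, c→m is +10 — the shift increases by 1 each position. The shift increases by 1 at each position, starting from +7: 7, 8, 9, ….
Reversing it on hbukd: h−7=a, b−8=t, u−9=l, k−10=a, d−11=s.

atlas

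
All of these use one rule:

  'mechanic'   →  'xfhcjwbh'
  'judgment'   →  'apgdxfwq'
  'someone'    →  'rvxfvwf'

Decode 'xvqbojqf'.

motivate

This is an affine cipher: with a=0,…,z=25, each position x becomes (25x+9) mod 26.
Undoing it on xvqbojqf: x(23)→25·(23−9)≡12=m; v(21)→25·(21−9)≡14=o; q(16)→25·(16−9)≡19=t; b(1)→25·(1−9)≡8=i; o(14)→25·(14−9)≡21=v; j(9)→25·(9−9)≡0=a; q(16)→25·(16−9)≡19=t; f(5)→25·(5−9)≡4=e (all mod 26).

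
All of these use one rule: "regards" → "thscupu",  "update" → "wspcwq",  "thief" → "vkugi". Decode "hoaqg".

A repeating key of period 3 is used — shifts +2, +3, +12 over and over.
Reversing it on hoaqg: h−2=f, o−3=l, a−12=o, q−2=o, g−3=d.

flood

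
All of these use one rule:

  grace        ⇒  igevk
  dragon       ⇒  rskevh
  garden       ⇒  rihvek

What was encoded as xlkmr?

night

Read the word backwards and shift each letter +4.
Decoding xlkmr: shift back: x−4=t, l−4=h, k−4=g, m−4=i, r−4=n → thgin; then reverse → night.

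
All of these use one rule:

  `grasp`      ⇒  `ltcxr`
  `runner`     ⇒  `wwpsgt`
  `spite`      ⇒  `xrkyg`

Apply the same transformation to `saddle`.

Shifts by position in grasp: pos 0: g→l (+5), pos 1: r→t (+2), pos 2: a→c (+2), pos 3: s→x (+5), pos 4: p→r (+2) — repeating every 3. A repeating key of period 3 is used — shifts +5, +2, +2 over and over.
On saddle: s+5=x, a+2=c, d+2=f, d+5=i, l+2=n, e+2=g.

xcfing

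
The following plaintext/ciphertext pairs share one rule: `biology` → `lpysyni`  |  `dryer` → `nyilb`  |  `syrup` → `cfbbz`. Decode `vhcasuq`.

Shifts by position in biology: pos 0: b→l (+10), pos 1: i→p (+7), pos 2: o→y (+10), pos 3: l→s (+7) — repeating every 2. The shifts repeat in a cycle of length 2: positions 0,1,… shift by +10, +7, then the pattern repeats.
Undoing it on vhcasuq: v−10=l, h−7=a, c−10=s, a−7=t, s−10=i, u−7=n, q−10=g.

lasting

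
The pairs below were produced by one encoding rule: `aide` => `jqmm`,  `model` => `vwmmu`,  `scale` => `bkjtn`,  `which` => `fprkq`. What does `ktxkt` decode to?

It's a Vigenère-style cipher with numeric key [9,8]: position i shifts by key[i mod 2].
Reversing it on ktxkt: k−9=b, t−8=l, x−9=o, k−8=c, t−9=k.

block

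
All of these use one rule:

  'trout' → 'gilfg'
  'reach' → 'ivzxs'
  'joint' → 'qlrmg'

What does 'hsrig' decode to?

shirt

Each pair mirrors across the alphabet (t↔g, r↔i, o↔l): positions sum to 25. This is the alphabet-reversal cipher (Atbash): a becomes z, b becomes y, etc.
Decoding hsrig: h↔s, s↔h, r↔i, i↔r, g↔t.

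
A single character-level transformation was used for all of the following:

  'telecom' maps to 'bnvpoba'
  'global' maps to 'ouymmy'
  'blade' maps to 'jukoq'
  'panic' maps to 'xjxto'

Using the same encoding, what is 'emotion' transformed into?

Letter i (0-indexed) is shifted by i+8, so successive shifts are 8, 9, 10, ….
For emotion: e+8=m, m+9=v, o+10=y, t+11=e, i+12=u, o+13=b, n+14=b.

mvyeubb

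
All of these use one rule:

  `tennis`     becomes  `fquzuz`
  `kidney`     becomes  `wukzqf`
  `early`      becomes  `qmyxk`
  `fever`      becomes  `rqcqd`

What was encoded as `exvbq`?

slope

Shifts by position in tennis: pos 0: t→f (+12), pos 1: e→q (+12), pos 2: n→u (+7), pos 3: n→z (+12), pos 4: i→u (+12), pos 5: s→z (+7) — repeating every 3. It's a Vigenère-style cipher with numeric key [12,12,7]: position i shifts by key[i mod 3].
Decoding exvbq: e−12=s, x−12=l, v−7=o, b−12=p, q−12=e.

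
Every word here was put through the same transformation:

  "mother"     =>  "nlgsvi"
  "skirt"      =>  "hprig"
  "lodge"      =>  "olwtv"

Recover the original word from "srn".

Each pair mirrors across the alphabet (m↔n, o↔l, t↔g): positions sum to 25. Each letter is replaced by its mirror in the alphabet: a↔z, b↔y, c↔x, and so on (the Atbash cipher).
Decoding srn: s↔h, r↔i, n↔m.

him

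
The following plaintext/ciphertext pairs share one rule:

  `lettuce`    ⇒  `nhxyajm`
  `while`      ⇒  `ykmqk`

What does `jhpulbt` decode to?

helpful

Letter i (0-indexed) is shifted by i+2, so successive shifts are 2, 3, 4, ….
Reversing it on jhpulbt: j−2=h, h−3=e, p−4=l, u−5=p, l−6=f, b−7=u, t−8=l.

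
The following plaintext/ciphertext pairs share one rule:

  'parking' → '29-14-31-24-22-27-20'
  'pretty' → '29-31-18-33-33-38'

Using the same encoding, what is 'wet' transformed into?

36-18-33

p is letter #16 and maps to 29: an offset of 13. Each letter is replaced by its alphabet position (a=1..z=26) + 13.
Applying it to wet: w=23→36, e=5→18, t=20→33.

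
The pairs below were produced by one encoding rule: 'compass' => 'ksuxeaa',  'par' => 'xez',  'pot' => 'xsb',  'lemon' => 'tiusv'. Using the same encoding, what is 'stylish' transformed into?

abgtmap

The shift depends on letter class: consonant c→k is +8, but vowel o→s is +4. The rule splits by letter class: vowels +4, consonants +8.
For stylish: s(cons)+8=a, t(cons)+8=b, y(cons)+8=g, l(cons)+8=t, i(vowel)+4=m, s(cons)+8=a, h(cons)+8=p.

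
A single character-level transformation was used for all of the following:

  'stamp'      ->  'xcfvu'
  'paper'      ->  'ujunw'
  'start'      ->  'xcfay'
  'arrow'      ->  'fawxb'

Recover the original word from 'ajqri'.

The shifts repeat in a cycle of length 2: positions 0,1,… shift by +5, +9, then the pattern repeats.
Reversing it on ajqri: a−5=v, j−9=a, q−5=l, r−9=i, i−5=d.

valid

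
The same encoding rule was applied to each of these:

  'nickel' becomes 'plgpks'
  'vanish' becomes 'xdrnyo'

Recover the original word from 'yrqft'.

woman

In nickel: n→p is +2, i→l is +3, c→g is +4, k→p is +5 — the shift increases by 1 each position. Each letter shifts forward by (position + 2), i.e. 2, 3, 4, … — the shift grows by one for each successive letter.
Decoding yrqft: y−2=w, r−3=o, q−4=m, f−5=a, t−6=n.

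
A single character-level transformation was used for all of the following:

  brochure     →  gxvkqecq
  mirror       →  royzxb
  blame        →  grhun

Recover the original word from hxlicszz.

creation

In brochure: b→g is +5, r→x is +6, o→v is +7, c→k is +8 — the shift increases by 1 each position. The shift increases by 1 at each position, starting from +5: 5, 6, 7, ….
Undoing it on hxlicszz: h−5=c, x−6=r, l−7=e, i−8=a, c−9=t, s−10=i, z−11=o, z−12=n.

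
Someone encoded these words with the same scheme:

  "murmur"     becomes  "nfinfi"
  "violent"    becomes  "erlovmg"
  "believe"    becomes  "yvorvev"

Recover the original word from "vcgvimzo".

Each letter is replaced by its mirror in the alphabet: a↔z, b↔y, c↔x, and so on (the Atbash cipher).
Reversing it on vcgvimzo: v↔e, c↔x, g↔t, v↔e, i↔r, m↔n, z↔a, o↔l.

external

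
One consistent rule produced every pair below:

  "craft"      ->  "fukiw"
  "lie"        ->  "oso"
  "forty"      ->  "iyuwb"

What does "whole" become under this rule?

zkyoo

The shift depends on letter class: consonant c→f is +3, but vowel a→k is +10. Vowels shift forward by 10 and consonants shift forward by 3.
Applying it to whole: w(cons)+3=z, h(cons)+3=k, o(vowel)+10=y, l(cons)+3=o, e(vowel)+10=o.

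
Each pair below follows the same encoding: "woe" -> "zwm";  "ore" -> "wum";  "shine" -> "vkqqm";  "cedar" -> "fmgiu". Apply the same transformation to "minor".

pqqwu

The shift depends on letter class: consonant w→z is +3, but vowel o→w is +8. The rule splits by letter class: vowels +8, consonants +3.
Applying it to minor: m(cons)+3=p, i(vowel)+8=q, n(cons)+3=q, o(vowel)+8=w, r(cons)+3=u.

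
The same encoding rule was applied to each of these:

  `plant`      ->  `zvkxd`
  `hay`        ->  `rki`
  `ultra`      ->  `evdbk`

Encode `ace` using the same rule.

This is a Caesar cipher with shift 10.
For ace: a+10=k, c+10=m, e+10=o.

kmo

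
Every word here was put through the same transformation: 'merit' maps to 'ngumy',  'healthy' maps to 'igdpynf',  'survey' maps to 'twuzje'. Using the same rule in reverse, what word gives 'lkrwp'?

kiosk

In merit: m→n is +1, e→g is +2, r→u is +3, i→m is +4 — the shift increases by 1 each position. The shift increases by 1 at each position, starting from +1: 1, 2, 3, ….
Reversing it on lkrwp: l−1=k, k−2=i, r−3=o, w−4=s, p−5=k.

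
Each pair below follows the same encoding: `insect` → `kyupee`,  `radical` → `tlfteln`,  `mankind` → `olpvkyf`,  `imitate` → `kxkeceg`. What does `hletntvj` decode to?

A repeating key of period 2 is used — shifts +2, +11 over and over.
Decoding hletntvj: h−2=f, l−11=a, e−2=c, t−11=i, n−2=l, t−11=i, v−2=t, j−11=y.

facility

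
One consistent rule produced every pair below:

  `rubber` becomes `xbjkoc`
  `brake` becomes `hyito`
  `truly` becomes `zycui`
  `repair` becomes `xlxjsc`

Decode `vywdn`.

In rubber: r→x is +6, u→b is +7, b→j is +8, b→k is +9 — the shift increases by 1 each position. Each letter shifts forward by (position + 6), i.e. 6, 7, 8, … — the shift grows by one for each successive letter.
Decoding vywdn: v−6=p, y−7=r, w−8=o, d−9=u, n−10=d.

proud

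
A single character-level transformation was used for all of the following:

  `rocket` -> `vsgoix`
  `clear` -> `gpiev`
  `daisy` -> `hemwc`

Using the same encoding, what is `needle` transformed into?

It's a constant shift of +4 (ROT4).
Applying it to needle: n+4=r, e+4=i, e+4=i, d+4=h, l+4=p, e+4=i.

riihpi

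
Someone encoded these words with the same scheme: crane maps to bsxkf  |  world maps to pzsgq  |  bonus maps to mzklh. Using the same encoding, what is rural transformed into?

slsxg

c(2)→b(1) and r(17)→s(18) fit y≡15x+23 (mod 26); the inverse of 15 mod 26 is 7. Each letter's alphabet position (a=0..z=25) is mapped through 15·x+23 mod 26 — an affine cipher.
Applying it to rural: r(17)→15·17+23≡18=s; u(20)→15·20+23≡11=l; r(17)→15·17+23≡18=s; a(0)→15·0+23≡23=x; l(11)→15·11+23≡6=g (all mod 26).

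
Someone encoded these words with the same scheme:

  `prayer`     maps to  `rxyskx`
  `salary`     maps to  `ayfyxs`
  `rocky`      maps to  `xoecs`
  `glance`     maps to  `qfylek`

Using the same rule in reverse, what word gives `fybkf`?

p(15)→r(17) and r(17)→x(23) fit y≡3x+24 (mod 26); the inverse of 3 mod 26 is 9. Each letter's alphabet position (a=0..z=25) is mapped through 3·x+24 mod 26 — an affine cipher.
Undoing it on fybkf: f(5)→9·(5−24)≡11=l; y(24)→9·(24−24)≡0=a; b(1)→9·(1−24)≡1=b; k(10)→9·(10−24)≡4=e; f(5)→9·(5−24)≡11=l (all mod 26).

label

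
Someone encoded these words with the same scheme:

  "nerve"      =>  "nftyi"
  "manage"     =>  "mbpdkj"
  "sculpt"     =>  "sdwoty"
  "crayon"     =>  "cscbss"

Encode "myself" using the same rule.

mzuhpk

In nerve: n→n is +0, e→f is +1, r→t is +2, v→y is +3 — the shift increases by 1 each position. The shift increases by 1 at each position, starting from +0: 0, 1, 2, ….
Applying it to myself: m+0=m, y+1=z, s+2=u, e+3=h, l+4=p, f+5=k.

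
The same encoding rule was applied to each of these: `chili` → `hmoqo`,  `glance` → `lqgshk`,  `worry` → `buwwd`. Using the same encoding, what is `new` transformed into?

skb

The shift depends on letter class: consonant c→h is +5, but vowel i→o is +6. The rule splits by letter class: vowels +6, consonants +5.
Applying it to new: n(cons)+5=s, e(vowel)+6=k, w(cons)+5=b.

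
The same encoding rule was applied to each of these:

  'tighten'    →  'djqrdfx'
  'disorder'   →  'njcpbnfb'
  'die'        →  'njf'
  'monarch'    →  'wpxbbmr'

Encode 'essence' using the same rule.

fccfxmf

The shift depends on letter class: consonant t→d is +10, but vowel i→j is +1. Two shifts are in play — +1 for a/e/i/o/u, +10 for every other letter.
Applying it to essence: e(vowel)+1=f, s(cons)+10=c, s(cons)+10=c, e(vowel)+1=f, n(cons)+10=x, c(cons)+10=m, e(vowel)+1=f.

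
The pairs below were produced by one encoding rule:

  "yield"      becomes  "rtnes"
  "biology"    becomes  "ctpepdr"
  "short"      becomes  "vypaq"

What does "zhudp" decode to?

y(24)→r(17) and i(8)→t(19) fit y≡21x+7 (mod 26); the inverse of 21 mod 26 is 5. Each letter's alphabet position (a=0..z=25) is mapped through 21·x+7 mod 26 — an affine cipher.
Reversing it on zhudp: z(25)→5·(25−7)≡12=m; h(7)→5·(7−7)≡0=a; u(20)→5·(20−7)≡13=n; d(3)→5·(3−7)≡6=g; p(15)→5·(15−7)≡14=o (all mod 26).

mango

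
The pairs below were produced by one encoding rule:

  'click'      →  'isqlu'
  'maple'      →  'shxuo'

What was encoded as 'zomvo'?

In click: c→i is +6, l→s is +7, i→q is +8, c→l is +9 — the shift increases by 1 each position. Each letter shifts forward by (position + 6), i.e. 6, 7, 8, … — the shift grows by one for each successive letter.
Decoding zomvo: z−6=t, o−7=h, m−8=e, v−9=m, o−10=e.

theme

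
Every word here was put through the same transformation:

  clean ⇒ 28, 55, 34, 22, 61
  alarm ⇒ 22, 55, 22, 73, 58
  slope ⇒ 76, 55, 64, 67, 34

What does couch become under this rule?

28, 64, 82, 28, 43

c(#3)→28 and l(#12)→55: differences scale by 3, so n = 3·pos + 19. The formula is n = 3×(alphabet index, a=1) + 19.
On couch: c=3→28, o=15→64, u=21→82, c=3→28, h=8→43.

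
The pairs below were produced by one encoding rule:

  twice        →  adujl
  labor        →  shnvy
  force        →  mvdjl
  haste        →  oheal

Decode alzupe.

Shifts by position in twice: pos 0: t→a (+7), pos 1: w→d (+7), pos 2: i→u (+12), pos 3: c→j (+7), pos 4: e→l (+7) — repeating every 3. The shifts repeat in a cycle of length 3: positions 0,1,… shift by +7, +7, +12, then the pattern repeats.
Undoing it on alzupe: a−7=t, l−7=e, z−12=n, u−7=n, p−7=i, e−12=s.

tennis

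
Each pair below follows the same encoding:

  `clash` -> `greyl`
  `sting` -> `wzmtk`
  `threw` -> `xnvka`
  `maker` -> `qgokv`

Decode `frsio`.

block

The shifts repeat in a cycle of length 2: positions 0,1,… shift by +4, +6, then the pattern repeats.
Reversing it on frsio: f−4=b, r−6=l, s−4=o, i−6=c, o−4=k.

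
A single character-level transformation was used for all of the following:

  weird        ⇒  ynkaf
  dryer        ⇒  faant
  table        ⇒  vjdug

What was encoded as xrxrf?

Shifts by position in weird: pos 0: w→y (+2), pos 1: e→n (+9), pos 2: i→k (+2), pos 3: r→a (+9) — repeating every 2. The shifts repeat in a cycle of length 2: positions 0,1,… shift by +2, +9, then the pattern repeats.
Undoing it on xrxrf: x−2=v, r−9=i, x−2=v, r−9=i, f−2=d.

vivid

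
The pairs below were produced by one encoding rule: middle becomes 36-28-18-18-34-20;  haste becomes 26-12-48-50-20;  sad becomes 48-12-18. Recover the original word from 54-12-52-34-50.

vault

The formula is n = 2×(alphabet index, a=1) + 10.
Reversing it on 54-12-52-34-50: 54→(54−10)÷2=22=v, 12→(12−10)÷2=1=a, 52→(52−10)÷2=21=u, 34→(34−10)÷2=12=l, 50→(50−10)÷2=20=t.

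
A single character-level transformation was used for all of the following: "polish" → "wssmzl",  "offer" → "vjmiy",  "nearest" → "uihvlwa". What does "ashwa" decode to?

toast

Shifts by position in polish: pos 0: p→w (+7), pos 1: o→s (+4), pos 2: l→s (+7), pos 3: i→m (+4) — repeating every 2. It's a Vigenère-style cipher with numeric key [7,4]: position i shifts by key[i mod 2].
Reversing it on ashwa: a−7=t, s−4=o, h−7=a, w−4=s, a−7=t.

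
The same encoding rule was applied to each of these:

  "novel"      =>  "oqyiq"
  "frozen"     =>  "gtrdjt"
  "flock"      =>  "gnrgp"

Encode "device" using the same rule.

In novel: n→o is +1, o→q is +2, v→y is +3, e→i is +4 — the shift increases by 1 each position. Each letter shifts forward by (position + 1), i.e. 1, 2, 3, … — the shift grows by one for each successive letter.
For device: d+1=e, e+2=g, v+3=y, i+4=m, c+5=h, e+6=k.

egymhk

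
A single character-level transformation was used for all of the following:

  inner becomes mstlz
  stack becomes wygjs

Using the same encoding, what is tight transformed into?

xnmob

In inner: i→m is +4, n→s is +5, n→t is +6, e→l is +7 — the shift increases by 1 each position. Each letter shifts forward by (position + 4), i.e. 4, 5, 6, … — the shift grows by one for each successive letter.
Applying it to tight: t+4=x, i+5=n, g+6=m, h+7=o, t+8=b.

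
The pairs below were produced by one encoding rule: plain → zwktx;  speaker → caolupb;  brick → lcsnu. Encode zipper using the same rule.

Shifts by position in plain: pos 0: p→z (+10), pos 1: l→w (+11), pos 2: a→k (+10), pos 3: i→t (+11) — repeating every 2. A repeating key of period 2 is used — shifts +10, +11 over and over.
For zipper: z+10=j, i+11=t, p+10=z, p+11=a, e+10=o, r+11=c.

jtzaoc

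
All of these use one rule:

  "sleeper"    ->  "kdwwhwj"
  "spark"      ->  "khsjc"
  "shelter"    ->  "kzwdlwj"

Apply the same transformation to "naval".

Compare letters: s→k is +18, l→d is +18, e→w is +18 — a constant shift. Every letter moves 18 places later in the alphabet, wrapping around z→a.
On naval: n+18=f, a+18=s, v+18=n, a+18=s, l+18=d.

fsnsd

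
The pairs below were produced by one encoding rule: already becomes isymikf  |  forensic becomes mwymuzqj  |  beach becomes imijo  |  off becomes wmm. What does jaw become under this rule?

The shift depends on letter class: consonant l→s is +7, but vowel a→i is +8. Two shifts are in play — +8 for a/e/i/o/u, +7 for every other letter.
Applying it to jaw: j(cons)+7=q, a(vowel)+8=i, w(cons)+7=d.

qid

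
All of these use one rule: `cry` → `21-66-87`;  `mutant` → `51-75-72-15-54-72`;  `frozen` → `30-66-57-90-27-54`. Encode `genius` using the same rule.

33-27-54-39-75-69

c(#3)→21 and r(#18)→66: differences scale by 3, so n = 3·pos + 12. Each letter becomes 3×(its alphabet position, a=1..z=26) + 12.
Applying it to genius: g=7→33, e=5→27, n=14→54, i=9→39, u=21→75, s=19→69.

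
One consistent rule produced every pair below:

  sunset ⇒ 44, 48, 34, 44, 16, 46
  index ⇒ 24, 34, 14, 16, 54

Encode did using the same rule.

14, 24, 14

Each letter becomes 2×(its alphabet position, a=1..z=26) + 6.
For did: d=4→14, i=9→24, d=4→14.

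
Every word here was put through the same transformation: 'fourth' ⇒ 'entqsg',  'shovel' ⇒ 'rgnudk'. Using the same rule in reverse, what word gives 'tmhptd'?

unique

This is a Caesar cipher with shift 25.
Decoding tmhptd: t−25=u, m−25=n, h−25=i, p−25=q, t−25=u, d−25=e.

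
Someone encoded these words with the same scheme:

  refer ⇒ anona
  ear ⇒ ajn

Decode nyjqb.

shape

The word is reversed, then every letter is shifted forward by 9.
Undoing it on nyjqb: shift back: n−9=e, y−9=p, j−9=a, q−9=h, b−9=s → epahs; then reverse → shape.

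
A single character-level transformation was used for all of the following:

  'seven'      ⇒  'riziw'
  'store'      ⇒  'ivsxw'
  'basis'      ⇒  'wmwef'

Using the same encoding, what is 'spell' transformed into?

ppitw

The output letters match the input read backwards, each shifted +4: seven reversed is neves. Two steps: reverse the string, then apply a Caesar shift of +4.
On spell: reverse → lleps; then shift: l+4=p, l+4=p, e+4=i, p+4=t, s+4=w.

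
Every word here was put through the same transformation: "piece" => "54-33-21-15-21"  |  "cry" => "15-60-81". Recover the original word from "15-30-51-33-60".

p(#16)→54 and i(#9)→33: differences scale by 3, so n = 3·pos + 6. The formula is n = 3×(alphabet index, a=1) + 6.
Reversing it on 15-30-51-33-60: 15→(15−6)÷3=3=c, 30→(30−6)÷3=8=h, 51→(51−6)÷3=15=o, 33→(33−6)÷3=9=i, 60→(60−6)÷3=18=r.

choir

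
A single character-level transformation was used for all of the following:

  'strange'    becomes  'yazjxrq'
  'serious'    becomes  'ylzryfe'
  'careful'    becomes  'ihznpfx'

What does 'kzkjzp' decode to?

escape

In strange: s→y is +6, t→a is +7, r→z is +8, a→j is +9 — the shift increases by 1 each position. Letter i (0-indexed) is shifted by i+6, so successive shifts are 6, 7, 8, ….
Reversing it on kzkjzp: k−6=e, z−7=s, k−8=c, j−9=a, z−10=p, p−11=e.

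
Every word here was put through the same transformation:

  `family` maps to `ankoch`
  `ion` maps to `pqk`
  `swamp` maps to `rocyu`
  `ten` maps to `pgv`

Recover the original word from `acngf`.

delay

The output letters match the input read backwards, each shifted +2: family reversed is ylimaf. Read the word backwards and shift each letter +2.
Decoding acngf: shift back: a−2=y, c−2=a, n−2=l, g−2=e, f−2=d → yaled; then reverse → delay.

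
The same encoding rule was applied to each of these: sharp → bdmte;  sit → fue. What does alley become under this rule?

kqxxm

The output letters match the input read backwards, each shifted +12: sharp reversed is prahs. Read the word backwards and shift each letter +12.
For alley: reverse → yella; then shift: y+12=k, e+12=q, l+12=x, l+12=x, a+12=m.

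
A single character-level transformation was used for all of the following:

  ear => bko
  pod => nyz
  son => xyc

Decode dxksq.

The output letters match the input read backwards, each shifted +10: ear reversed is rae. The word is reversed, then every letter is shifted forward by 10.
Decoding dxksq: shift back: d−10=t, x−10=n, k−10=a, s−10=i, q−10=g → tnaig; then reverse → giant.

giant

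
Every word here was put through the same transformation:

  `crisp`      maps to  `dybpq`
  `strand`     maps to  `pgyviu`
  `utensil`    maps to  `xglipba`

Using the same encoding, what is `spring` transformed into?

c(2)→d(3) and r(17)→y(24) fit y≡17x+21 (mod 26); the inverse of 17 mod 26 is 23. Each letter's alphabet position (a=0..z=25) is mapped through 17·x+21 mod 26 — an affine cipher.
On spring: s(18)→17·18+21≡15=p; p(15)→17·15+21≡16=q; r(17)→17·17+21≡24=y; i(8)→17·8+21≡1=b; n(13)→17·13+21≡8=i; g(6)→17·6+21≡19=t (all mod 26).

pqybit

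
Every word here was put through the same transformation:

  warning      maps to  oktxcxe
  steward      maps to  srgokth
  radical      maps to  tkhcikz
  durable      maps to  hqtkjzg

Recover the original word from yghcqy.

Treating letters as 0–25, the rule is x ↦ 25x + 10 (mod 26).
Decoding yghcqy: y(24)→25·(24−10)≡12=m; g(6)→25·(6−10)≡4=e; h(7)→25·(7−10)≡3=d; c(2)→25·(2−10)≡8=i; q(16)→25·(16−10)≡20=u; y(24)→25·(24−10)≡12=m (all mod 26).

medium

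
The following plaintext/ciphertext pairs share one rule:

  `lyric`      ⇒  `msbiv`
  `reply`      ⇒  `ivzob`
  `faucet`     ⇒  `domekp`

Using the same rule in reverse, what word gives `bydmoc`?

sector

The output letters match the input read backwards, each shifted +10: lyric reversed is ciryl. Read the word backwards and shift each letter +10.
Reversing it on bydmoc: shift back: b−10=r, y−10=o, d−10=t, m−10=c, o−10=e, c−10=s → rotces; then reverse → sector.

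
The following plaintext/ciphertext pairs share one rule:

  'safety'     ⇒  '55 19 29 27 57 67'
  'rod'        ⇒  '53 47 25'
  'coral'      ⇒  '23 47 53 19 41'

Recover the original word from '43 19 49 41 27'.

s(#19)→55 and a(#1)→19: differences scale by 2, so n = 2·pos + 17. The formula is n = 2×(alphabet index, a=1) + 17.
Decoding 43 19 49 41 27: 43→(43−17)÷2=13=m, 19→(19−17)÷2=1=a, 49→(49−17)÷2=16=p, 41→(41−17)÷2=12=l, 27→(27−17)÷2=5=e.

maple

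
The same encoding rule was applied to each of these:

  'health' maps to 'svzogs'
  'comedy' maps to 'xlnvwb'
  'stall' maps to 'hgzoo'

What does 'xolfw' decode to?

Letters are reflected about the middle of the alphabet (position → 25−position): Atbash.
Undoing it on xolfw: x↔c, o↔l, l↔o, f↔u, w↔d.

cloud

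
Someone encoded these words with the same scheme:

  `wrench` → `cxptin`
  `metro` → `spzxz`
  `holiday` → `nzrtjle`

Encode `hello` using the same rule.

The shift depends on letter class: consonant w→c is +6, but vowel e→p is +11. Two shifts are in play — +11 for a/e/i/o/u, +6 for every other letter.
For hello: h(cons)+6=n, e(vowel)+11=p, l(cons)+6=r, l(cons)+6=r, o(vowel)+11=z.

nprrz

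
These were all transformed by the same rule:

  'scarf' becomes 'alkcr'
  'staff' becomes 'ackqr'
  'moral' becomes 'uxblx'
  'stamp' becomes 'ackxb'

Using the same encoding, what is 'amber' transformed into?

ivlpd

In scarf: s→a is +8, c→l is +9, a→k is +10, r→c is +11 — the shift increases by 1 each position. The shift increases by 1 at each position, starting from +8: 8, 9, 10, ….
For amber: a+8=i, m+9=v, b+10=l, e+11=p, r+12=d.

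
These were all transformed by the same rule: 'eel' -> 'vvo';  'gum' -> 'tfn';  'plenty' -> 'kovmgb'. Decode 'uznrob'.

family

This is the alphabet-reversal cipher (Atbash): a becomes z, b becomes y, etc.
Undoing it on uznrob: u↔f, z↔a, n↔m, r↔i, o↔l, b↔y.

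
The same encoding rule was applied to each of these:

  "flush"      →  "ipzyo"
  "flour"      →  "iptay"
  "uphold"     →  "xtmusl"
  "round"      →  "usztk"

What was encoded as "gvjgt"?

In flush: f→i is +3, l→p is +4, u→z is +5, s→y is +6 — the shift increases by 1 each position. Letter i (0-indexed) is shifted by i+3, so successive shifts are 3, 4, 5, ….
Reversing it on gvjgt: g−3=d, v−4=r, j−5=e, g−6=a, t−7=m.

dream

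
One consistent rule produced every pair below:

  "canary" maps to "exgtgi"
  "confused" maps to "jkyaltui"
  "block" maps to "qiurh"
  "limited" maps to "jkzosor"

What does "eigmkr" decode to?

The output letters match the input read backwards, each shifted +6: canary reversed is yranac. The word is reversed, then every letter is shifted forward by 6.
Undoing it on eigmkr: shift back: e−6=y, i−6=c, g−6=a, m−6=g, k−6=e, r−6=l → ycagel; then reverse → legacy.

legacy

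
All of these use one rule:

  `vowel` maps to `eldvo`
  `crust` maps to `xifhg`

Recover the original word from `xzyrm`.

cabin

This is the alphabet-reversal cipher (Atbash): a becomes z, b becomes y, etc.
Reversing it on xzyrm: x↔c, z↔a, y↔b, r↔i, m↔n.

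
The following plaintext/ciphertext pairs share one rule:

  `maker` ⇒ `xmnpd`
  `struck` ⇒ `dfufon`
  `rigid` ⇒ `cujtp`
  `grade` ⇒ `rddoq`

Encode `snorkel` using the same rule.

dzrcwhw

A repeating key of period 3 is used — shifts +11, +12, +3 over and over.
On snorkel: s+11=d, n+12=z, o+3=r, r+11=c, k+12=w, e+3=h, l+11=w.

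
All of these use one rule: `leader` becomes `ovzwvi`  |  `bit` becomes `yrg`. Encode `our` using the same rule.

Each pair mirrors across the alphabet (l↔o, e↔v, a↔z): positions sum to 25. Letters are reflected about the middle of the alphabet (position → 25−position): Atbash.
Applying it to our: o↔l, u↔f, r↔i.

lfi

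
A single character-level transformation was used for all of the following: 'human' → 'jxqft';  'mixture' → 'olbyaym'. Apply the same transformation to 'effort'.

In human: h→j is +2, u→x is +3, m→q is +4, a→f is +5 — the shift increases by 1 each position. The shift increases by 1 at each position, starting from +2: 2, 3, 4, ….
For effort: e+2=g, f+3=i, f+4=j, o+5=t, r+6=x, t+7=a.

gijtxa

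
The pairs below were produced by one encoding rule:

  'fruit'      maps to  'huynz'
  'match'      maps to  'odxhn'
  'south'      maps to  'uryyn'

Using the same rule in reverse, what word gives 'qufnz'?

orbit

In fruit: f→h is +2, r→u is +3, u→y is +4, i→n is +5 — the shift increases by 1 each position. The shift increases by 1 at each position, starting from +2: 2, 3, 4, ….
Undoing it on qufnz: q−2=o, u−3=r, f−4=b, n−5=i, z−6=t.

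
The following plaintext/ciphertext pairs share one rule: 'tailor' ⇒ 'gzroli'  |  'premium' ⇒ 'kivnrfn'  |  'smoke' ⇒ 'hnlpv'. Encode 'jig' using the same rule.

Each pair mirrors across the alphabet (t↔g, a↔z, i↔r): positions sum to 25. Each letter is replaced by its mirror in the alphabet: a↔z, b↔y, c↔x, and so on (the Atbash cipher).
Applying it to jig: j↔q, i↔r, g↔t.

qrt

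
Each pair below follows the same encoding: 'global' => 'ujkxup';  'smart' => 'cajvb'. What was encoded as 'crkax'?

orbit

The word is reversed, then every letter is shifted forward by 9.
Reversing it on crkax: shift back: c−9=t, r−9=i, k−9=b, a−9=r, x−9=o → tibro; then reverse → orbit.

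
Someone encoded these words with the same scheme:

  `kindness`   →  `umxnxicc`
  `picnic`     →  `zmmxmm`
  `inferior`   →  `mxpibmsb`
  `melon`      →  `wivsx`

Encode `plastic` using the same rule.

The rule splits by letter class: vowels +4, consonants +10.
Applying it to plastic: p(cons)+10=z, l(cons)+10=v, a(vowel)+4=e, s(cons)+10=c, t(cons)+10=d, i(vowel)+4=m, c(cons)+10=m.

zvecdmm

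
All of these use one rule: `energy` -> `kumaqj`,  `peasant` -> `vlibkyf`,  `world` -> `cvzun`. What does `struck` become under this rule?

yazdmv

In energy: e→k is +6, n→u is +7, e→m is +8, r→a is +9 — the shift increases by 1 each position. Each letter shifts forward by (position + 6), i.e. 6, 7, 8, … — the shift grows by one for each successive letter.
Applying it to struck: s+6=y, t+7=a, r+8=z, u+9=d, c+10=m, k+11=v.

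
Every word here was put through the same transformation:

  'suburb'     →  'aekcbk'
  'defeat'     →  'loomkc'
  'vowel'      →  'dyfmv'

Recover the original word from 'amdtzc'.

Shifts by position in suburb: pos 0: s→a (+8), pos 1: u→e (+10), pos 2: b→k (+9), pos 3: u→c (+8), pos 4: r→b (+10), pos 5: b→k (+9) — repeating every 3. It's a Vigenère-style cipher with numeric key [8,10,9]: position i shifts by key[i mod 3].
Undoing it on amdtzc: a−8=s, m−10=c, d−9=u, t−8=l, z−10=p, c−9=t.

sculpt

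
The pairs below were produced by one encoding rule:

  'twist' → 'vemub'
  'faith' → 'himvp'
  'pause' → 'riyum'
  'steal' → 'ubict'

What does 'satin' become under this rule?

Shifts by position in twist: pos 0: t→v (+2), pos 1: w→e (+8), pos 2: i→m (+4), pos 3: s→u (+2), pos 4: t→b (+8) — repeating every 3. The shifts repeat in a cycle of length 3: positions 0,1,… shift by +2, +8, +4, then the pattern repeats.
Applying it to satin: s+2=u, a+8=i, t+4=x, i+2=k, n+8=v.

uixkv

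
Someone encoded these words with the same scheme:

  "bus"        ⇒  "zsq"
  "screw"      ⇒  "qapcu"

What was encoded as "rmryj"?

It's a constant shift of +24 (ROT24).
Undoing it on rmryj: r−24=t, m−24=o, r−24=t, y−24=a, j−24=l.

total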